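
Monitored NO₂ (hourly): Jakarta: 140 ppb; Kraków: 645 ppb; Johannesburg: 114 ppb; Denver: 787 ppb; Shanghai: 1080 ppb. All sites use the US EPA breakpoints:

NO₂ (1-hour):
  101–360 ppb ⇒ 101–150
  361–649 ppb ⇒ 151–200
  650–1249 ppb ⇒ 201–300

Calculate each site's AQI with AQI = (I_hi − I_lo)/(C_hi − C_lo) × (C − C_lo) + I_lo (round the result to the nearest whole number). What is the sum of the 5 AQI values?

Jakarta: 140 ∈ [101, 360] ↔ index [101, 150].
101 + (140−101)·(150−101)/(360−101) = 101 + 39·49/259 ≈ 108.38, so AQI = 108.
Kraków: 645 lies in 361–649, so I_lo=151, I_hi=200, C_lo=361, C_hi=649.
(200−151)/(649−361) × (645−361) + 151 = 49/288 × 284 + 151 ≈ 199.32 → 199.
Johannesburg: row 101–360 (AQI 101–150). (150−101)·(114−101)/(360−101) + 101 = 49·13/259 + 101 ≈ 103.46 → 103.
Denver: 787 lies in 650–1249, so I_lo=201, I_hi=300, C_lo=650, C_hi=1249.
(300−201)/(1249−650) × (787−650) + 201 = 99/599 × 137 + 201 ≈ 223.64 → 224.
Shanghai: 1080 lies in 650–1249, so I_lo=201, I_hi=300, C_lo=650, C_hi=1249.
(300−201)/(1249−650) × (1080−650) + 201 = 99/599 × 430 + 201 ≈ 272.07 → 272.
AQIs: Jakarta=108, Kraków=199, Johannesburg=103, Denver=224, Shanghai=272. Sum = 108 + 199 + 103 + 224 + 272 = 906.

906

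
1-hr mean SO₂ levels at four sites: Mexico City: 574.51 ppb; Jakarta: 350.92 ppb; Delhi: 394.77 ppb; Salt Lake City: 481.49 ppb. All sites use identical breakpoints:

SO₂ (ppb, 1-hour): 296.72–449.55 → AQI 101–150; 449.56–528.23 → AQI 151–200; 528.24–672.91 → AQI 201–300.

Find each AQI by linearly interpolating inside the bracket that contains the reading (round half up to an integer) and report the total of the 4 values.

654

Mexico City: row 528.24–672.91 (AQI 201–300). (300−201)·(574.51−528.24)/(672.91−528.24) + 201 = 99·46.27/144.67 + 201 ≈ 232.66 → 233.
Jakarta: 350.92 lies in 296.72–449.55, so I_lo=101, I_hi=150, C_lo=296.72, C_hi=449.55.
(150−101)/(449.55−296.72) × (350.92−296.72) + 101 = 49/152.83 × 54.20 + 101 ≈ 118.38 → 118.
Delhi: 394.77 lies in 296.72–449.55, so I_lo=101, I_hi=150, C_lo=296.72, C_hi=449.55.
(150−101)/(449.55−296.72) × (394.77−296.72) + 101 = 49/152.83 × 98.05 + 101 ≈ 132.44 → 132.
Salt Lake City: 481.49 ∈ [449.56, 528.23] ↔ index [151, 200].
151 + (481.49−449.56)·(200−151)/(528.23−449.56) = 151 + 31.93·49/78.67 ≈ 170.89, so AQI = 171.
AQIs: Mexico City=233, Jakarta=118, Delhi=132, Salt Lake City=171. Sum = 233 + 118 + 132 + 171 = 654.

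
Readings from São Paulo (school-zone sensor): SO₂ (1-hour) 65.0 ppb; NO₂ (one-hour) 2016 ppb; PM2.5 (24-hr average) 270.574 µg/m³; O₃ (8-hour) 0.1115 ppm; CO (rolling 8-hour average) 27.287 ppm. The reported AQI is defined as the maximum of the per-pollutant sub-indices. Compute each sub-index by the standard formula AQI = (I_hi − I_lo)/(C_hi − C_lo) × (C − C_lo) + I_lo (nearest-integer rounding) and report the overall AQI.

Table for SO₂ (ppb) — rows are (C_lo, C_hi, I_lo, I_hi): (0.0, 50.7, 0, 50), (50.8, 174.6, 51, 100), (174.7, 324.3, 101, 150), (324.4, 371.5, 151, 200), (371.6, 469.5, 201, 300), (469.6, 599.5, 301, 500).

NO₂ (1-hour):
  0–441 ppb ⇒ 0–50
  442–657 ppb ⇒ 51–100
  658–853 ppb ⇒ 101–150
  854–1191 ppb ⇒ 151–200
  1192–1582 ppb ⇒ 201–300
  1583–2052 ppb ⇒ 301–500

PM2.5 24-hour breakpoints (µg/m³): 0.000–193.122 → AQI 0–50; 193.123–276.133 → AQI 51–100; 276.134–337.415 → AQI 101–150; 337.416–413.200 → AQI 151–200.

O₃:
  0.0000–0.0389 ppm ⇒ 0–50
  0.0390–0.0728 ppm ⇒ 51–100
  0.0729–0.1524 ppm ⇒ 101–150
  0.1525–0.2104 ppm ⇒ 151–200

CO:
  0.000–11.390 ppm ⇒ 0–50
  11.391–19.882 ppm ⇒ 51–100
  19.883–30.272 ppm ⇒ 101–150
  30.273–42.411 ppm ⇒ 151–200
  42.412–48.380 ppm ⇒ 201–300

485

SO₂: 65.0 lies in 50.8–174.6, so I_lo=51, I_hi=100, C_lo=50.8, C_hi=174.6.
(100−51)/(174.6−50.8) × (65.0−50.8) + 51 = 49/123.8 × 14.2 + 51 ≈ 56.62 → 57.
NO₂: 2016 lies in 1583–2052, so I_lo=301, I_hi=500, C_lo=1583, C_hi=2052.
(500−301)/(2052−1583) × (2016−1583) + 301 = 199/469 × 433 + 301 ≈ 484.72 → 485.
PM2.5: row 193.123–276.133 (AQI 51–100). (100−51)·(270.574−193.123)/(276.133−193.123) + 51 = 49·77.451/83.010 + 51 ≈ 96.72 → 97.
O₃ 0.1115: bracket 0.0729–0.1524 → index 101–150; slope 49/0.0795, offset 0.0386.
AQI = 101 + 49/0.0795·0.0386 ≈ 124.79 ⇒ 125.
CO: 27.287 lies in 19.883–30.272, so I_lo=101, I_hi=150, C_lo=19.883, C_hi=30.272.
(150−101)/(30.272−19.883) × (27.287−19.883) + 101 = 49/10.389 × 7.404 + 101 ≈ 135.92 → 136.
Sub-indices: SO₂→57, NO₂→485, PM2.5→97, O₃→125, CO→136. Overall AQI = max = 485; dominant pollutant is NO₂.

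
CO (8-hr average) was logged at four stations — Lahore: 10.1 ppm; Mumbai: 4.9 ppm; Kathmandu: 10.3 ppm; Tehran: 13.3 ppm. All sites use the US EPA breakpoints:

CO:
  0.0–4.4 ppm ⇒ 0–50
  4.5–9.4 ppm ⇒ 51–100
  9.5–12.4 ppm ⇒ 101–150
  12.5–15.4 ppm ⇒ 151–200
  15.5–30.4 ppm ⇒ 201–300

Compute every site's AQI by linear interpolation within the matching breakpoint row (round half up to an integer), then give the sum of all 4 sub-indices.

446

Lahore: row 9.5–12.4 (AQI 101–150). (150−101)·(10.1−9.5)/(12.4−9.5) + 101 = 49·0.6/2.9 + 101 ≈ 111.14 → 111.
Mumbai: 4.9 lies in 4.5–9.4, so I_lo=51, I_hi=100, C_lo=4.5, C_hi=9.4.
(100−51)/(9.4−4.5) × (4.9−4.5) + 51 = 49/4.9 × 0.4 + 51 ≈ 55.00 → 55.
Kathmandu 10.3: bracket 9.5–12.4 → index 101–150; slope 49/2.9, offset 0.8.
AQI = 101 + 49/2.9·0.8 ≈ 114.52 ⇒ 115.
Tehran: 13.3 lies in 12.5–15.4, so I_lo=151, I_hi=200, C_lo=12.5, C_hi=15.4.
(200−151)/(15.4−12.5) × (13.3−12.5) + 151 = 49/2.9 × 0.8 + 151 ≈ 164.52 → 165.
AQIs: Lahore=111, Mumbai=55, Kathmandu=115, Tehran=165. Sum = 111 + 55 + 115 + 165 = 446.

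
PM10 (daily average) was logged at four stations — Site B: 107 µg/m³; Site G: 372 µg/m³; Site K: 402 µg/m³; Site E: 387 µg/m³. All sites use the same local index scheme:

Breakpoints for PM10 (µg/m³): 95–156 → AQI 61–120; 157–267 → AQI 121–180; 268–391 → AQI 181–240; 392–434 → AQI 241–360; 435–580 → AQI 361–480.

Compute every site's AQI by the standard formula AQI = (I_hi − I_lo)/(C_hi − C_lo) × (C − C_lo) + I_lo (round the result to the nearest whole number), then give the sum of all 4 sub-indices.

Site B: 107 lies in 95–156, so I_lo=61, I_hi=120, C_lo=95, C_hi=156.
(120−61)/(156−95) × (107−95) + 61 = 59/61 × 12 + 61 ≈ 72.61 → 73.
Site G: row 268–391 (AQI 181–240). (240−181)·(372−268)/(391−268) + 181 = 59·104/123 + 181 ≈ 230.89 → 231.
Site K: row 392–434 (AQI 241–360). (360−241)·(402−392)/(434−392) + 241 = 119·10/42 + 241 ≈ 269.33 → 269.
Site E 387: bracket 268–391 → index 181–240; slope 59/123, offset 119.
AQI = 181 + 59/123·119 ≈ 238.08 ⇒ 238.
AQIs: Site B=73, Site G=231, Site K=269, Site E=238. Sum = 73 + 231 + 269 + 238 = 811.

811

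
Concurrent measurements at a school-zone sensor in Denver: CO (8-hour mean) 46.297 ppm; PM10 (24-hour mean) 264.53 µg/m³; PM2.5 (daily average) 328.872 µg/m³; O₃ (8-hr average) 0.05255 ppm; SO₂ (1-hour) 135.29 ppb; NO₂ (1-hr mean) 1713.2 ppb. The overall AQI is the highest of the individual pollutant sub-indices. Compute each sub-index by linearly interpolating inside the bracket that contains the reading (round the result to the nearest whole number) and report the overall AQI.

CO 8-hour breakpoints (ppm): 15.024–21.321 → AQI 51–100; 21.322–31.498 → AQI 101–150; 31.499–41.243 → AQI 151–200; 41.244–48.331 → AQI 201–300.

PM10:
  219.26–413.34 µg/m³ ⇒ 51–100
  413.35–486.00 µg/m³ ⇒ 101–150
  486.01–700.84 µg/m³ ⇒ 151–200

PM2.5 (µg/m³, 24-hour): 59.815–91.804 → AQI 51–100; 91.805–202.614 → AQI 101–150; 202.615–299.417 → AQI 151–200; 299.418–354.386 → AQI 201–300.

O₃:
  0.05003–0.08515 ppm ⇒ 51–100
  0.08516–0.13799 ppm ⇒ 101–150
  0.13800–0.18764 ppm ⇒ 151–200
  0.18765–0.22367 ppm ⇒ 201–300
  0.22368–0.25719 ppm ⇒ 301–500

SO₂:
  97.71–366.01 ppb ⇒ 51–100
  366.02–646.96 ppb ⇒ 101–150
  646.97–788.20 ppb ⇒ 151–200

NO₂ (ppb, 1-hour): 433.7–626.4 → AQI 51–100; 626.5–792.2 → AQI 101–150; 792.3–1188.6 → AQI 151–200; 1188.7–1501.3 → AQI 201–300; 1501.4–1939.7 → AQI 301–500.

397

CO: row 41.244–48.331 (AQI 201–300). (300−201)·(46.297−41.244)/(48.331−41.244) + 201 = 99·5.053/7.087 + 201 ≈ 271.59 → 272.
PM10: row 219.26–413.34 (AQI 51–100). (100−51)·(264.53−219.26)/(413.34−219.26) + 51 = 49·45.27/194.08 + 51 ≈ 62.43 → 62.
PM2.5: 328.872 ∈ [299.418, 354.386] ↔ index [201, 300].
201 + (328.872−299.418)·(300−201)/(354.386−299.418) = 201 + 29.454·99/54.968 ≈ 254.05, so AQI = 254.
O₃: row 0.05003–0.08515 (AQI 51–100). (100−51)·(0.05255−0.05003)/(0.08515−0.05003) + 51 = 49·0.00252/0.03512 + 51 ≈ 54.52 → 55.
SO₂: 135.29 lies in 97.71–366.01, so I_lo=51, I_hi=100, C_lo=97.71, C_hi=366.01.
(100−51)/(366.01−97.71) × (135.29−97.71) + 51 = 49/268.30 × 37.58 + 51 ≈ 57.86 → 58.
NO₂ 1713.2: bracket 1501.4–1939.7 → index 301–500; slope 199/438.3, offset 211.8.
AQI = 301 + 199/438.3·211.8 ≈ 397.16 ⇒ 397.
Sub-indices: CO→272, PM10→62, PM2.5→254, O₃→55, SO₂→58, NO₂→397. Overall AQI = max = 397; dominant pollutant is NO₂.
AQI 397: Hazardous.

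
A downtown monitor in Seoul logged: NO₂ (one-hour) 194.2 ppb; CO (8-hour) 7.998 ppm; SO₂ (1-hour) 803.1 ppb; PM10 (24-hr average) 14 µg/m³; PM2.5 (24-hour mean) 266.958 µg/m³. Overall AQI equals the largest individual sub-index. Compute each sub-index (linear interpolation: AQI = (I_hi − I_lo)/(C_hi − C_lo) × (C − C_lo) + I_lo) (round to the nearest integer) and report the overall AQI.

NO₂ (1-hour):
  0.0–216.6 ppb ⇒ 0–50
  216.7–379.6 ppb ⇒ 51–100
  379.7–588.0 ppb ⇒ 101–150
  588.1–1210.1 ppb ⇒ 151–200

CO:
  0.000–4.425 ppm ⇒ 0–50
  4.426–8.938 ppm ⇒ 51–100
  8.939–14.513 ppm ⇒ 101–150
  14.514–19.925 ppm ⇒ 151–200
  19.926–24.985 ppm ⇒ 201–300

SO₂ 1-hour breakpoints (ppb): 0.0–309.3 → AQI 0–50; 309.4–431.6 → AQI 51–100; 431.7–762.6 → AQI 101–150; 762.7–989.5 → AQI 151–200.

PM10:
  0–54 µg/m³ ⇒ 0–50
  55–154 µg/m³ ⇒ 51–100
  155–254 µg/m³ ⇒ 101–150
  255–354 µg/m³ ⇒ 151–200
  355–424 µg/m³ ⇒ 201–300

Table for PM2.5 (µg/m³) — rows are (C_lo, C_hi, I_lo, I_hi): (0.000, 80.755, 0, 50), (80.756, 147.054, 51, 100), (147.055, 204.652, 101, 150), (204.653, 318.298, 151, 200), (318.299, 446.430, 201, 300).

NO₂: 194.2 lies in 0.0–216.6, so I_lo=0, I_hi=50, C_lo=0.0, C_hi=216.6.
(50−0)/(216.6−0.0) × (194.2−0.0) + 0 = 50/216.6 × 194.2 + 0 ≈ 44.83 → 45.
CO: 7.998 lies in 4.426–8.938, so I_lo=51, I_hi=100, C_lo=4.426, C_hi=8.938.
(100−51)/(8.938−4.426) × (7.998−4.426) + 51 = 49/4.512 × 3.572 + 51 ≈ 89.79 → 90.
SO₂: 803.1 lies in 762.7–989.5, so I_lo=151, I_hi=200, C_lo=762.7, C_hi=989.5.
(200−151)/(989.5−762.7) × (803.1−762.7) + 151 = 49/226.8 × 40.4 + 151 ≈ 159.73 → 160.
PM10 14: bracket 0–54 → index 0–50; slope 50/54, offset 14.
AQI = 0 + 50/54·14 ≈ 12.96 ⇒ 13.
PM2.5: 266.958 lies in 204.653–318.298, so I_lo=151, I_hi=200, C_lo=204.653, C_hi=318.298.
(200−151)/(318.298−204.653) × (266.958−204.653) + 151 = 49/113.645 × 62.305 + 151 ≈ 177.86 → 178.
Sub-indices: NO₂→45, CO→90, SO₂→160, PM10→13, PM2.5→178. Overall AQI = max = 178; dominant pollutant is PM2.5.
AQI 178: Unhealthy.

178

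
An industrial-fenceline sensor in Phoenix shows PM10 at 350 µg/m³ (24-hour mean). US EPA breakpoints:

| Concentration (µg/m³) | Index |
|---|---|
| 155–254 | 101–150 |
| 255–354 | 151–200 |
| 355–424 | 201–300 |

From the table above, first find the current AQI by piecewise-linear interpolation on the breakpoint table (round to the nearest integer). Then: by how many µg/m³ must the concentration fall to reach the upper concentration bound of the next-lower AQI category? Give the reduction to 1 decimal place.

96.0

PM10: 350 lies in 255–354, so I_lo=151, I_hi=200, C_lo=255, C_hi=354.
(200−151)/(354−255) × (350−255) + 151 = 49/99 × 95 + 151 ≈ 198.02 → 198.
Current AQI 198 is in the Unhealthy range (151–200). The next-lower category tops out at AQI 150, whose upper concentration bound is 254 µg/m³.
Reduction needed = 350 − 254 = 96.0 µg/m³.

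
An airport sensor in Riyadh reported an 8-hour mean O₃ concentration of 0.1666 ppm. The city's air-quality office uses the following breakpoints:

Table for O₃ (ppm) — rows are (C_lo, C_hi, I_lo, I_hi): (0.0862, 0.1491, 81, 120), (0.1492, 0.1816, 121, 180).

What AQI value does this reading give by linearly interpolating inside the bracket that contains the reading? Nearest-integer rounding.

153

O₃ 0.1666: bracket 0.1492–0.1816 → index 121–180; slope 59/0.0324, offset 0.0174.
AQI = 121 + 59/0.0324·0.0174 ≈ 152.69 ⇒ 153.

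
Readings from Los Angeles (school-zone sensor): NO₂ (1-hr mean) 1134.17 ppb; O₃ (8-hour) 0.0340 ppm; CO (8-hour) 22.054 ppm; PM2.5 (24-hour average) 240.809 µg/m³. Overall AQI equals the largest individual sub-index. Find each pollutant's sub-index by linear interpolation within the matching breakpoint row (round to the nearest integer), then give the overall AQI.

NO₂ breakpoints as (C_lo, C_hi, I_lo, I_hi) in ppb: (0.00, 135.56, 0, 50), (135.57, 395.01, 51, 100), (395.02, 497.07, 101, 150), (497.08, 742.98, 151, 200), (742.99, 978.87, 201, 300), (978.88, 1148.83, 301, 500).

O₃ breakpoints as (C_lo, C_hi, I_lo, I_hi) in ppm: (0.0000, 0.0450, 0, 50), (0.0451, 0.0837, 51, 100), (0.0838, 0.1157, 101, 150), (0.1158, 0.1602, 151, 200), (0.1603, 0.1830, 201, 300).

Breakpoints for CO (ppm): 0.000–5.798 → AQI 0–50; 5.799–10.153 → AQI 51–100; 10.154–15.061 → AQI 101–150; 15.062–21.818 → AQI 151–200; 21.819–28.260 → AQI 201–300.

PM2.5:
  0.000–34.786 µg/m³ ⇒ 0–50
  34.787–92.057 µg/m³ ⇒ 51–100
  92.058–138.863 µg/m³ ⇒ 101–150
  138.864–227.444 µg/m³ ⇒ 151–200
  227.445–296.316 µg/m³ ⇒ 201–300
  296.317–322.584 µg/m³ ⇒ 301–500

NO₂: 1134.17 ∈ [978.88, 1148.83] ↔ index [301, 500].
301 + (1134.17−978.88)·(500−301)/(1148.83−978.88) = 301 + 155.29·199/169.95 ≈ 482.83, so AQI = 483.
O₃: row 0.0000–0.0450 (AQI 0–50). (50−0)·(0.0340−0.0000)/(0.0450−0.0000) + 0 = 50·0.0340/0.0450 + 0 ≈ 37.78 → 38.
CO 22.054: bracket 21.819–28.260 → index 201–300; slope 99/6.441, offset 0.235.
AQI = 201 + 99/6.441·0.235 ≈ 204.61 ⇒ 205.
PM2.5: 240.809 ∈ [227.445, 296.316] ↔ index [201, 300].
201 + (240.809−227.445)·(300−201)/(296.316−227.445) = 201 + 13.364·99/68.871 ≈ 220.21, so AQI = 220.
Sub-indices: NO₂→483, O₃→38, CO→205, PM2.5→220. Overall AQI = max = 483; dominant pollutant is NO₂.
AQI 483: Hazardous.

483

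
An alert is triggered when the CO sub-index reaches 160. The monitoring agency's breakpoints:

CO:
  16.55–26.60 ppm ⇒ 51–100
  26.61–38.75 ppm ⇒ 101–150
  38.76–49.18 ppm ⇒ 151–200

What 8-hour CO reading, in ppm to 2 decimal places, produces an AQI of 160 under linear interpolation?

AQI 160 lies in the 151–200 band, which corresponds to 38.76–49.18 ppm.
C = 38.76 + (160−151)×(49.18−38.76)/(200−151) = 38.76 + 9×10.42/49 ≈ 40.6739 ppm → 40.67 ppm to 2 dp.

40.67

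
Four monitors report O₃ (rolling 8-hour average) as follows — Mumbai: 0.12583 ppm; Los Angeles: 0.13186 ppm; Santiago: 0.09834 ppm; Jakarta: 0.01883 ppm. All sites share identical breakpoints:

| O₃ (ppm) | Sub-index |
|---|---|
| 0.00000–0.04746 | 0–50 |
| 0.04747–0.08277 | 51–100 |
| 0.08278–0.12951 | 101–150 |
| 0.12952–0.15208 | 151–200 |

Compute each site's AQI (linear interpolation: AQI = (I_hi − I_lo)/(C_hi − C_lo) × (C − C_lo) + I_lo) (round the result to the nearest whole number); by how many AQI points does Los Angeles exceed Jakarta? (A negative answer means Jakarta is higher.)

136

Mumbai: 0.12583 lies in 0.08278–0.12951, so I_lo=101, I_hi=150, C_lo=0.08278, C_hi=0.12951.
(150−101)/(0.12951−0.08278) × (0.12583−0.08278) + 101 = 49/0.04673 × 0.04305 + 101 ≈ 146.14 → 146.
Los Angeles: 0.13186 ∈ [0.12952, 0.15208] ↔ index [151, 200].
151 + (0.13186−0.12952)·(200−151)/(0.15208−0.12952) = 151 + 0.00234·49/0.02256 ≈ 156.08, so AQI = 156.
Santiago: 0.09834 ∈ [0.08278, 0.12951] ↔ index [101, 150].
101 + (0.09834−0.08278)·(150−101)/(0.12951−0.08278) = 101 + 0.01556·49/0.04673 ≈ 117.32, so AQI = 117.
Jakarta: row 0.00000–0.04746 (AQI 0–50). (50−0)·(0.01883−0.00000)/(0.04746−0.00000) + 0 = 50·0.01883/0.04746 + 0 ≈ 19.84 → 20.
AQIs: Mumbai=146, Los Angeles=156, Santiago=117, Jakarta=20. Los Angeles (156) − Jakarta (20) = 136.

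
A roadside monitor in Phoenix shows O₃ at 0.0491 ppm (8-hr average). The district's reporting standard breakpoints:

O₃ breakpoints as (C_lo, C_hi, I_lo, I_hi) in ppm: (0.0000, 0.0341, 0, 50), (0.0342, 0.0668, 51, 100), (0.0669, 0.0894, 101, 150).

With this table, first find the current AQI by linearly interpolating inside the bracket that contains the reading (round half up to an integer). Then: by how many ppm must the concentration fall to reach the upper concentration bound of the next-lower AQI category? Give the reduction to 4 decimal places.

O₃: 0.0491 ∈ [0.0342, 0.0668] ↔ index [51, 100].
51 + (0.0491−0.0342)·(100−51)/(0.0668−0.0342) = 51 + 0.0149·49/0.0326 ≈ 73.40, so AQI = 73.
Current AQI 73 is in the Moderate range (51–100). The next-lower category tops out at AQI 50, whose upper concentration bound is 0.0341 ppm.
Reduction needed = 0.0491 − 0.0341 = 0.0150 ppm.

0.0150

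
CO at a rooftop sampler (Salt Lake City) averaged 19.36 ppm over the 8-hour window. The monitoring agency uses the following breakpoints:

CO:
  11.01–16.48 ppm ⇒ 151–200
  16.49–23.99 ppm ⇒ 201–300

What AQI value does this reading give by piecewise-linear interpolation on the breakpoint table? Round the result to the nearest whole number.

239

CO 19.36: bracket 16.49–23.99 → index 201–300; slope 99/7.50, offset 2.87.
AQI = 201 + 99/7.50·2.87 ≈ 238.88 ⇒ 239.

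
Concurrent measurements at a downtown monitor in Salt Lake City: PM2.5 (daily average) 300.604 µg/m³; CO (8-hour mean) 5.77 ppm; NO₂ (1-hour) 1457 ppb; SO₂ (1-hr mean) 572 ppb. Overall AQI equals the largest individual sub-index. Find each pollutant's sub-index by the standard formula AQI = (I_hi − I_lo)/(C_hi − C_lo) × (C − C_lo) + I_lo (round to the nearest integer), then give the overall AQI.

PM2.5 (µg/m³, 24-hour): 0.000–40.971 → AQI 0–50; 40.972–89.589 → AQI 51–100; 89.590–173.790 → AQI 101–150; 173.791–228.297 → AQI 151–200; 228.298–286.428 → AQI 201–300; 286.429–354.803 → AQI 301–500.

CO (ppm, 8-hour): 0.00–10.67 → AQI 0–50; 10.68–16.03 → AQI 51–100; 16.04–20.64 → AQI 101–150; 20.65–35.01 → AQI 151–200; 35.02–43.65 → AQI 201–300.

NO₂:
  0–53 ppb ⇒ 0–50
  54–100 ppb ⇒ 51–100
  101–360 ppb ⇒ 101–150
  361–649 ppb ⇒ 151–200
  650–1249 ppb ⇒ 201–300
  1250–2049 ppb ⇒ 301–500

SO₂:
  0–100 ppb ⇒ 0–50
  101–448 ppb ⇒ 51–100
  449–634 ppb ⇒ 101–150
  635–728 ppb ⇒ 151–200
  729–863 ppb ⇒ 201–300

PM2.5: 300.604 lies in 286.429–354.803, so I_lo=301, I_hi=500, C_lo=286.429, C_hi=354.803.
(500−301)/(354.803−286.429) × (300.604−286.429) + 301 = 199/68.374 × 14.175 + 301 ≈ 342.26 → 342.
CO 5.77: bracket 0.00–10.67 → index 0–50; slope 50/10.67, offset 5.77.
AQI = 0 + 50/10.67·5.77 ≈ 27.04 ⇒ 27.
NO₂ 1457: bracket 1250–2049 → index 301–500; slope 199/799, offset 207.
AQI = 301 + 199/799·207 ≈ 352.56 ⇒ 353.
SO₂: row 449–634 (AQI 101–150). (150−101)·(572−449)/(634−449) + 101 = 49·123/185 + 101 ≈ 133.58 → 134.
Sub-indices: PM2.5→342, CO→27, NO₂→353, SO₂→134. Overall AQI = max = 353; dominant pollutant is NO₂.
AQI 353: Hazardous.

353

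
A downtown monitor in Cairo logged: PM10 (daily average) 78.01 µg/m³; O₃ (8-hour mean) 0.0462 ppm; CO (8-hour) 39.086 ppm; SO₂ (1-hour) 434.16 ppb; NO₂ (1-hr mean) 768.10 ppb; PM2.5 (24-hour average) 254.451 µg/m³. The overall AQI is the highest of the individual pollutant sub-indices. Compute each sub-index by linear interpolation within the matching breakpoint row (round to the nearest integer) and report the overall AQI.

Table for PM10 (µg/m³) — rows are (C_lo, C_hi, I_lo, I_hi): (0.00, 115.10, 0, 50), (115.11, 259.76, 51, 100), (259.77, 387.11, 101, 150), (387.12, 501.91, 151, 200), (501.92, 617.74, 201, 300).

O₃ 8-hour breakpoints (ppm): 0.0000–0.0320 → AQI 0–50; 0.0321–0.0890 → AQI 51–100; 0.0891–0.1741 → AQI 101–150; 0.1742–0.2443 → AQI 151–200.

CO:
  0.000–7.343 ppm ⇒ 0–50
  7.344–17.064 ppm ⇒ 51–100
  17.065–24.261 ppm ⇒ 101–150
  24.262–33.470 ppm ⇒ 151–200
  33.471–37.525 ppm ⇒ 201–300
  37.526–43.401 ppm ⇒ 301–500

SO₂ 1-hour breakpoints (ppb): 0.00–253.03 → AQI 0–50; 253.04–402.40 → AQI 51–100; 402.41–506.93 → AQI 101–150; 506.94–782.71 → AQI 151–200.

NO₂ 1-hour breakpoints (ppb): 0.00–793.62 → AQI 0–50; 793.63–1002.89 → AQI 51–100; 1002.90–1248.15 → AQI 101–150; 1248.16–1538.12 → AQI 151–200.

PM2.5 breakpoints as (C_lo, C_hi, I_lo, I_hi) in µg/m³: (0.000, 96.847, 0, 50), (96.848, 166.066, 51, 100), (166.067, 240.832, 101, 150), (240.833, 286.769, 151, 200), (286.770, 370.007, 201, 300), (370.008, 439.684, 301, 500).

354

PM10: 78.01 lies in 0.00–115.10, so I_lo=0, I_hi=50, C_lo=0.00, C_hi=115.10.
(50−0)/(115.10−0.00) × (78.01−0.00) + 0 = 50/115.10 × 78.01 + 0 ≈ 33.89 → 34.
O₃ 0.0462: bracket 0.0321–0.0890 → index 51–100; slope 49/0.0569, offset 0.0141.
AQI = 51 + 49/0.0569·0.0141 ≈ 63.14 ⇒ 63.
CO 39.086: bracket 37.526–43.401 → index 301–500; slope 199/5.875, offset 1.560.
AQI = 301 + 199/5.875·1.560 ≈ 353.84 ⇒ 354.
SO₂: row 402.41–506.93 (AQI 101–150). (150−101)·(434.16−402.41)/(506.93−402.41) + 101 = 49·31.75/104.52 + 101 ≈ 115.88 → 116.
NO₂ 768.10: bracket 0.00–793.62 → index 0–50; slope 50/793.62, offset 768.10.
AQI = 0 + 50/793.62·768.10 ≈ 48.39 ⇒ 48.
PM2.5: 254.451 lies in 240.833–286.769, so I_lo=151, I_hi=200, C_lo=240.833, C_hi=286.769.
(200−151)/(286.769−240.833) × (254.451−240.833) + 151 = 49/45.936 × 13.618 + 151 ≈ 165.53 → 166.
Sub-indices: PM10→34, O₃→63, CO→354, SO₂→116, NO₂→48, PM2.5→166. Overall AQI = max = 354; dominant pollutant is CO.
AQI 354: Hazardous.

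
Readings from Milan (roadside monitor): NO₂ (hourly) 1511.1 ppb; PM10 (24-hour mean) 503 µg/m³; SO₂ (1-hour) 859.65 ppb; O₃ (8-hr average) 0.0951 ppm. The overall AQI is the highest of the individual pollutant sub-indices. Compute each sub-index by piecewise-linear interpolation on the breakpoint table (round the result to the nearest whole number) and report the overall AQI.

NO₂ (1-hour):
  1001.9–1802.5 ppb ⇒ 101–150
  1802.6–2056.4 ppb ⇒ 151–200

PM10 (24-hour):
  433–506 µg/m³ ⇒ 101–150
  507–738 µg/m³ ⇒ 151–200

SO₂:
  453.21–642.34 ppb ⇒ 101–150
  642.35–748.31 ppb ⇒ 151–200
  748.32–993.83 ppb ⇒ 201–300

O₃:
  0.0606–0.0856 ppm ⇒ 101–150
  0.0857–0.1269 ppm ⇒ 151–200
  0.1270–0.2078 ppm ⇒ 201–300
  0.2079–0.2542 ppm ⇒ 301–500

246

NO₂: row 1001.9–1802.5 (AQI 101–150). (150−101)·(1511.1−1001.9)/(1802.5−1001.9) + 101 = 49·509.2/800.6 + 101 ≈ 132.17 → 132.
PM10: 503 lies in 433–506, so I_lo=101, I_hi=150, C_lo=433, C_hi=506.
(150−101)/(506−433) × (503−433) + 101 = 49/73 × 70 + 101 ≈ 147.99 → 148.
SO₂: 859.65 ∈ [748.32, 993.83] ↔ index [201, 300].
201 + (859.65−748.32)·(300−201)/(993.83−748.32) = 201 + 111.33·99/245.51 ≈ 245.89, so AQI = 246.
O₃: row 0.0857–0.1269 (AQI 151–200). (200−151)·(0.0951−0.0857)/(0.1269−0.0857) + 151 = 49·0.0094/0.0412 + 151 ≈ 162.18 → 162.
Sub-indices: NO₂→132, PM10→148, SO₂→246, O₃→162. Overall AQI = max = 246; dominant pollutant is SO₂.
AQI 246: Very Unhealthy.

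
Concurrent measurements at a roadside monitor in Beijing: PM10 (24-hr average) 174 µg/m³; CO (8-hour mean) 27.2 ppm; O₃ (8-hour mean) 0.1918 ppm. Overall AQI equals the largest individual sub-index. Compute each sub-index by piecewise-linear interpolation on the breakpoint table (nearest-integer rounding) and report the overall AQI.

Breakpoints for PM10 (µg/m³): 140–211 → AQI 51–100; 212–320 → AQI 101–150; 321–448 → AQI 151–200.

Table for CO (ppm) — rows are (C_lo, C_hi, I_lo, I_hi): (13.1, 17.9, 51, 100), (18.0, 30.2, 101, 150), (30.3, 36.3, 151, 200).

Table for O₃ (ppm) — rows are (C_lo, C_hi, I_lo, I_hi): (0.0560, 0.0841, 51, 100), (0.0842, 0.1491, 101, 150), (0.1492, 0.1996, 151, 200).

192

PM10 174: bracket 140–211 → index 51–100; slope 49/71, offset 34.
AQI = 51 + 49/71·34 ≈ 74.46 ⇒ 74.
CO 27.2: bracket 18.0–30.2 → index 101–150; slope 49/12.2, offset 9.2.
AQI = 101 + 49/12.2·9.2 ≈ 137.95 ⇒ 138.
O₃: row 0.1492–0.1996 (AQI 151–200). (200−151)·(0.1918−0.1492)/(0.1996−0.1492) + 151 = 49·0.0426/0.0504 + 151 ≈ 192.42 → 192.
Sub-indices: PM10→74, CO→138, O₃→192. Overall AQI = max = 192; dominant pollutant is O₃.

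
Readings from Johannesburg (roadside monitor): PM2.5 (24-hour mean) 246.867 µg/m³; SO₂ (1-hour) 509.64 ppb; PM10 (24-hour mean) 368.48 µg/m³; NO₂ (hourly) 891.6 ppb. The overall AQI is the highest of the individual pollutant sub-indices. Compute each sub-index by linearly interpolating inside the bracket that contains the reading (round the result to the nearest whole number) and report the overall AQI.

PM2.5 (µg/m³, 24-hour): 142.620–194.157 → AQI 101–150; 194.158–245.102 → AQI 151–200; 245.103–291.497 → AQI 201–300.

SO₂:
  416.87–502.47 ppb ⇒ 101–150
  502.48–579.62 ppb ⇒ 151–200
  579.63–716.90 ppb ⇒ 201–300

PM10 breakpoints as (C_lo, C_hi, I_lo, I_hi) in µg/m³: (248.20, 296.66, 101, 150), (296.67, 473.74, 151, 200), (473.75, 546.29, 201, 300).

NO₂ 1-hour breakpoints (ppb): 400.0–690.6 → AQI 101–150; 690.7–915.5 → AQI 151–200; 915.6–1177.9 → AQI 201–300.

PM2.5 246.867: bracket 245.103–291.497 → index 201–300; slope 99/46.394, offset 1.764.
AQI = 201 + 99/46.394·1.764 ≈ 204.76 ⇒ 205.
SO₂: 509.64 lies in 502.48–579.62, so I_lo=151, I_hi=200, C_lo=502.48, C_hi=579.62.
(200−151)/(579.62−502.48) × (509.64−502.48) + 151 = 49/77.14 × 7.16 + 151 ≈ 155.55 → 156.
PM10: row 296.67–473.74 (AQI 151–200). (200−151)·(368.48−296.67)/(473.74−296.67) + 151 = 49·71.81/177.07 + 151 ≈ 170.87 → 171.
NO₂ 891.6: bracket 690.7–915.5 → index 151–200; slope 49/224.8, offset 200.9.
AQI = 151 + 49/224.8·200.9 ≈ 194.79 ⇒ 195.
Sub-indices: PM2.5→205, SO₂→156, PM10→171, NO₂→195. Overall AQI = max = 205; dominant pollutant is PM2.5.

205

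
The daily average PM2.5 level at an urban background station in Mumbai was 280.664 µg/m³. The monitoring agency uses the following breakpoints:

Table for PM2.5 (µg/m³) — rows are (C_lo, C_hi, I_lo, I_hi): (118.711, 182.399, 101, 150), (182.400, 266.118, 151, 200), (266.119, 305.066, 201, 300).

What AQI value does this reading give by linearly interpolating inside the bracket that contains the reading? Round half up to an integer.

238

PM2.5: row 266.119–305.066 (AQI 201–300). (300−201)·(280.664−266.119)/(305.066−266.119) + 201 = 99·14.545/38.947 + 201 ≈ 237.97 → 238.
AQI 238 falls in the Very Unhealthy category.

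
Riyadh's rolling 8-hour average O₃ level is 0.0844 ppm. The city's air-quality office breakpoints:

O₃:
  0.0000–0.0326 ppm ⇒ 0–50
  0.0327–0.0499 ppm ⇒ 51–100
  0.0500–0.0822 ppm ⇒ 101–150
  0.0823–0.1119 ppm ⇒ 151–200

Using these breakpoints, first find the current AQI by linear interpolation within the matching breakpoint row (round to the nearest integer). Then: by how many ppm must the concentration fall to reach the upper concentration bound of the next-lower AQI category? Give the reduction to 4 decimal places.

O₃: 0.0844 ∈ [0.0823, 0.1119] ↔ index [151, 200].
151 + (0.0844−0.0823)·(200−151)/(0.1119−0.0823) = 151 + 0.0021·49/0.0296 ≈ 154.48, so AQI = 154.
Current AQI 154 is in the Unhealthy range (151–200). The next-lower category tops out at AQI 150, whose upper concentration bound is 0.0822 ppm.
Reduction needed = 0.0844 − 0.0822 = 0.0022 ppm.

0.0022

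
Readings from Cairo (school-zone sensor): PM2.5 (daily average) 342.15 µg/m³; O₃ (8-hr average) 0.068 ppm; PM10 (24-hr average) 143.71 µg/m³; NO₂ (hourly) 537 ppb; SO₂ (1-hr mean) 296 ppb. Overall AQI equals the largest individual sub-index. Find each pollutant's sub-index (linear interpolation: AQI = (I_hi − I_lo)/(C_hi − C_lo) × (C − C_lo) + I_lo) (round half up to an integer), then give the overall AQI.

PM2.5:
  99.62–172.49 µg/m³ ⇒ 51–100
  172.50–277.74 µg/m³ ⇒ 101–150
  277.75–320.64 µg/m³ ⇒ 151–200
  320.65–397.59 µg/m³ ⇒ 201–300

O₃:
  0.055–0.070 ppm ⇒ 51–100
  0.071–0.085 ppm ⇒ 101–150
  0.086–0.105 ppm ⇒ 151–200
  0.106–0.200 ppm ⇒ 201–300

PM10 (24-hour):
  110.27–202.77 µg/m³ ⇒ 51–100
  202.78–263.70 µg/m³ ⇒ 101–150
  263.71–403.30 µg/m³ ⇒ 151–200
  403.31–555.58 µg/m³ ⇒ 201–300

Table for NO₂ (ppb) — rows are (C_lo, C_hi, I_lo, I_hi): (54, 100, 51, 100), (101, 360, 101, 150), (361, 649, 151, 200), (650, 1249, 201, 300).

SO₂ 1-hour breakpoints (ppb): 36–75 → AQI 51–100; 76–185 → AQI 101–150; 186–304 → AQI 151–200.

PM2.5: 342.15 lies in 320.65–397.59, so I_lo=201, I_hi=300, C_lo=320.65, C_hi=397.59.
(300−201)/(397.59−320.65) × (342.15−320.65) + 201 = 99/76.94 × 21.50 + 201 ≈ 228.66 → 229.
O₃: row 0.055–0.070 (AQI 51–100). (100−51)·(0.068−0.055)/(0.070−0.055) + 51 = 49·0.013/0.015 + 51 ≈ 93.47 → 93.
PM10: row 110.27–202.77 (AQI 51–100). (100−51)·(143.71−110.27)/(202.77−110.27) + 51 = 49·33.44/92.50 + 51 ≈ 68.71 → 69.
NO₂: 537 lies in 361–649, so I_lo=151, I_hi=200, C_lo=361, C_hi=649.
(200−151)/(649−361) × (537−361) + 151 = 49/288 × 176 + 151 ≈ 180.94 → 181.
SO₂: 296 lies in 186–304, so I_lo=151, I_hi=200, C_lo=186, C_hi=304.
(200−151)/(304−186) × (296−186) + 151 = 49/118 × 110 + 151 ≈ 196.68 → 197.
Sub-indices: PM2.5→229, O₃→93, PM10→69, NO₂→181, SO₂→197. Overall AQI = max = 229; dominant pollutant is PM2.5.

229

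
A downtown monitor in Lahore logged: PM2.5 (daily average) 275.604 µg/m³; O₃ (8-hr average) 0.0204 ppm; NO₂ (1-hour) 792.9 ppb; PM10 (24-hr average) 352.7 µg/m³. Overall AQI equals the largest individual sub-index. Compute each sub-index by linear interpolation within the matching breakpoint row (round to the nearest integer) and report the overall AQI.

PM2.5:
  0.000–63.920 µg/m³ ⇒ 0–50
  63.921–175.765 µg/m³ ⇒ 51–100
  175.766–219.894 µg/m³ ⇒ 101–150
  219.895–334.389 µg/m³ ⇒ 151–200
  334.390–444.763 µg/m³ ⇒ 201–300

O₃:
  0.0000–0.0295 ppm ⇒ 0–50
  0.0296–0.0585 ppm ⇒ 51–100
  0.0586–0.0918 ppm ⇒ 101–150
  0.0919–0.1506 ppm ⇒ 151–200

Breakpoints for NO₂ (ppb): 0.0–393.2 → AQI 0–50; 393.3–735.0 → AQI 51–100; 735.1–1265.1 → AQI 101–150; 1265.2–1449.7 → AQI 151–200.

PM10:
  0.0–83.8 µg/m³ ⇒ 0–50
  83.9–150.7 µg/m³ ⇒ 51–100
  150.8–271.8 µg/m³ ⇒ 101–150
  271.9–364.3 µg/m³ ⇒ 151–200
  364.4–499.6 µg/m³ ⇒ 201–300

194

PM2.5: 275.604 lies in 219.895–334.389, so I_lo=151, I_hi=200, C_lo=219.895, C_hi=334.389.
(200−151)/(334.389−219.895) × (275.604−219.895) + 151 = 49/114.494 × 55.709 + 151 ≈ 174.84 → 175.
O₃: 0.0204 ∈ [0.0000, 0.0295] ↔ index [0, 50].
0 + (0.0204−0.0000)·(50−0)/(0.0295−0.0000) = 0 + 0.0204·50/0.0295 ≈ 34.58, so AQI = 35.
NO₂: row 735.1–1265.1 (AQI 101–150). (150−101)·(792.9−735.1)/(1265.1−735.1) + 101 = 49·57.8/530.0 + 101 ≈ 106.34 → 106.
PM10: row 271.9–364.3 (AQI 151–200). (200−151)·(352.7−271.9)/(364.3−271.9) + 151 = 49·80.8/92.4 + 151 ≈ 193.85 → 194.
Sub-indices: PM2.5→175, O₃→35, NO₂→106, PM10→194. Overall AQI = max = 194; dominant pollutant is PM10.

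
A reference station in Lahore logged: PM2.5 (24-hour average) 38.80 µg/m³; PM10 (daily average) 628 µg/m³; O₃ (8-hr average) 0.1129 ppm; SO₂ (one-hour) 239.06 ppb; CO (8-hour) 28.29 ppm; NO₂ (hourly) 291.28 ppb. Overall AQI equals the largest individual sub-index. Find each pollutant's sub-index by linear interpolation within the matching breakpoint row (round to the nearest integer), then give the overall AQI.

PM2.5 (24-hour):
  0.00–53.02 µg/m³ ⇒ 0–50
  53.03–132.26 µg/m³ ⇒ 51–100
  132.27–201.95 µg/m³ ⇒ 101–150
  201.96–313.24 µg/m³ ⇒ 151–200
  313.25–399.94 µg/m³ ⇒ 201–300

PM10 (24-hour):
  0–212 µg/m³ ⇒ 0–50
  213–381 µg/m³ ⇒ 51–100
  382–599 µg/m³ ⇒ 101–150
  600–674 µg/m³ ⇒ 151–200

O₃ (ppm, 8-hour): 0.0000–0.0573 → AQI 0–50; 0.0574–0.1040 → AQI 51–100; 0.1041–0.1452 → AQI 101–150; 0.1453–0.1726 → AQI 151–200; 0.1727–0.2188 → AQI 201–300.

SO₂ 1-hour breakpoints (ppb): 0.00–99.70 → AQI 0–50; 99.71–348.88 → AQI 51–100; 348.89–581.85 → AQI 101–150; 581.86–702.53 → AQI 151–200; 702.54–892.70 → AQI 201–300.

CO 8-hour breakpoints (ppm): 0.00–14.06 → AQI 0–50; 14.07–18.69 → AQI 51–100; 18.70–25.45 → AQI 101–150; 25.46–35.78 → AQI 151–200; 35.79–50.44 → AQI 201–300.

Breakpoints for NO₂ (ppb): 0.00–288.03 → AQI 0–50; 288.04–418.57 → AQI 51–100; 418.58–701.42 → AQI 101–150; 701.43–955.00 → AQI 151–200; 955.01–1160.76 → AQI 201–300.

PM2.5: 38.80 ∈ [0.00, 53.02] ↔ index [0, 50].
0 + (38.80−0.00)·(50−0)/(53.02−0.00) = 0 + 38.80·50/53.02 ≈ 36.59, so AQI = 37.
PM10: 628 ∈ [600, 674] ↔ index [151, 200].
151 + (628−600)·(200−151)/(674−600) = 151 + 28·49/74 ≈ 169.54, so AQI = 170.
O₃ 0.1129: bracket 0.1041–0.1452 → index 101–150; slope 49/0.0411, offset 0.0088.
AQI = 101 + 49/0.0411·0.0088 ≈ 111.49 ⇒ 111.
SO₂ 239.06: bracket 99.71–348.88 → index 51–100; slope 49/249.17, offset 139.35.
AQI = 51 + 49/249.17·139.35 ≈ 78.40 ⇒ 78.
CO: 28.29 ∈ [25.46, 35.78] ↔ index [151, 200].
151 + (28.29−25.46)·(200−151)/(35.78−25.46) = 151 + 2.83·49/10.32 ≈ 164.44, so AQI = 164.
NO₂: row 288.04–418.57 (AQI 51–100). (100−51)·(291.28−288.04)/(418.57−288.04) + 51 = 49·3.24/130.53 + 51 ≈ 52.22 → 52.
Sub-indices: PM2.5→37, PM10→170, O₃→111, SO₂→78, CO→164, NO₂→52. Overall AQI = max = 170; dominant pollutant is PM10.
AQI 170: Unhealthy.

170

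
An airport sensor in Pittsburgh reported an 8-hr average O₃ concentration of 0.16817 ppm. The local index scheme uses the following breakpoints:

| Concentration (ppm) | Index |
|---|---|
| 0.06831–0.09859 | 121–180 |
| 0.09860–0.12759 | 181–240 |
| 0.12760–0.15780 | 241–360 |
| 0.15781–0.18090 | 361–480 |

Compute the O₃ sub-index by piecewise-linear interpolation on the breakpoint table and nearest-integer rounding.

O₃ 0.16817: bracket 0.15781–0.18090 → index 361–480; slope 119/0.02309, offset 0.01036.
AQI = 361 + 119/0.02309·0.01036 ≈ 414.39 ⇒ 414.

414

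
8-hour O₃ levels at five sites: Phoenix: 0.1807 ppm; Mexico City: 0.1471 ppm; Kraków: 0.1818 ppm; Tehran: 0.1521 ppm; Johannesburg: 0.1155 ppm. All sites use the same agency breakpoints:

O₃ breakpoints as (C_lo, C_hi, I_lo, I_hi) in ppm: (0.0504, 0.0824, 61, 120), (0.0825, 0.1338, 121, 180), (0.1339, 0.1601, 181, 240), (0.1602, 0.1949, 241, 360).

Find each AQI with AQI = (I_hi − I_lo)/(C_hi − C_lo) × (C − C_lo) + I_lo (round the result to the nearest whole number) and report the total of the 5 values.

1218

Phoenix: row 0.1602–0.1949 (AQI 241–360). (360−241)·(0.1807−0.1602)/(0.1949−0.1602) + 241 = 119·0.0205/0.0347 + 241 ≈ 311.30 → 311.
Mexico City 0.1471: bracket 0.1339–0.1601 → index 181–240; slope 59/0.0262, offset 0.0132.
AQI = 181 + 59/0.0262·0.0132 ≈ 210.73 ⇒ 211.
Kraków: 0.1818 lies in 0.1602–0.1949, so I_lo=241, I_hi=360, C_lo=0.1602, C_hi=0.1949.
(360−241)/(0.1949−0.1602) × (0.1818−0.1602) + 241 = 119/0.0347 × 0.0216 + 241 ≈ 315.07 → 315.
Tehran: 0.1521 lies in 0.1339–0.1601, so I_lo=181, I_hi=240, C_lo=0.1339, C_hi=0.1601.
(240−181)/(0.1601−0.1339) × (0.1521−0.1339) + 181 = 59/0.0262 × 0.0182 + 181 ≈ 221.98 → 222.
Johannesburg: 0.1155 lies in 0.0825–0.1338, so I_lo=121, I_hi=180, C_lo=0.0825, C_hi=0.1338.
(180−121)/(0.1338−0.0825) × (0.1155−0.0825) + 121 = 59/0.0513 × 0.0330 + 121 ≈ 158.95 → 159.
AQIs: Phoenix=311, Mexico City=211, Kraków=315, Tehran=222, Johannesburg=159. Sum = 311 + 211 + 315 + 222 + 159 = 1218.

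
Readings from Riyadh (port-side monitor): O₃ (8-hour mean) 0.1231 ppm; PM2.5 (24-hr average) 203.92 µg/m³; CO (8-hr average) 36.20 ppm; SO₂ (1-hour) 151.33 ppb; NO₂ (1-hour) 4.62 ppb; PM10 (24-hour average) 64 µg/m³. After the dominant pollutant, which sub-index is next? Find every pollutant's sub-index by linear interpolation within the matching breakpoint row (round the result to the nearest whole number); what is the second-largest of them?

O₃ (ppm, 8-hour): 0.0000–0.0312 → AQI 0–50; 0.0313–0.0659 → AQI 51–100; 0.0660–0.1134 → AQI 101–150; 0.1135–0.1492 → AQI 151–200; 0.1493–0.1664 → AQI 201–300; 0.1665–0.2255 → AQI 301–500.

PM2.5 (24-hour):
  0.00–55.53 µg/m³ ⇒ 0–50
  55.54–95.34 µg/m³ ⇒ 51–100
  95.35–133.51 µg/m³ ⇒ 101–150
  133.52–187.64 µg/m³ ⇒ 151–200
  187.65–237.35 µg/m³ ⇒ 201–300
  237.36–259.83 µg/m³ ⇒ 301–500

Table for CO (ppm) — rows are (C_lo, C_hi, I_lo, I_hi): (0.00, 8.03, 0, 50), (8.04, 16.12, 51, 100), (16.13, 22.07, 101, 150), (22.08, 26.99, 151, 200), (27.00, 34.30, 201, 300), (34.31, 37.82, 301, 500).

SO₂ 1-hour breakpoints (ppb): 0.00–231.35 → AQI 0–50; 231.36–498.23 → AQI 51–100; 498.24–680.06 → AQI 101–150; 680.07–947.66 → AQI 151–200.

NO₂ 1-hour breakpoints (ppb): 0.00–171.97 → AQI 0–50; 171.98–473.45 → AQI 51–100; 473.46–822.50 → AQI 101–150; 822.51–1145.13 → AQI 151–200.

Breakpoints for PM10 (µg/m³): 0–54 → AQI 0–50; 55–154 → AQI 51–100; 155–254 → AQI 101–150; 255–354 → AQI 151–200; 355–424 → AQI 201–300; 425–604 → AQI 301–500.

O₃: 0.1231 lies in 0.1135–0.1492, so I_lo=151, I_hi=200, C_lo=0.1135, C_hi=0.1492.
(200−151)/(0.1492−0.1135) × (0.1231−0.1135) + 151 = 49/0.0357 × 0.0096 + 151 ≈ 164.18 → 164.
PM2.5 203.92: bracket 187.65–237.35 → index 201–300; slope 99/49.70, offset 16.27.
AQI = 201 + 99/49.70·16.27 ≈ 233.41 ⇒ 233.
CO 36.20: bracket 34.31–37.82 → index 301–500; slope 199/3.51, offset 1.89.
AQI = 301 + 199/3.51·1.89 ≈ 408.15 ⇒ 408.
SO₂: row 0.00–231.35 (AQI 0–50). (50−0)·(151.33−0.00)/(231.35−0.00) + 0 = 50·151.33/231.35 + 0 ≈ 32.71 → 33.
NO₂: 4.62 ∈ [0.00, 171.97] ↔ index [0, 50].
0 + (4.62−0.00)·(50−0)/(171.97−0.00) = 0 + 4.62·50/171.97 ≈ 1.34, so AQI = 1.
PM10: 64 ∈ [55, 154] ↔ index [51, 100].
51 + (64−55)·(100−51)/(154−55) = 51 + 9·49/99 ≈ 55.45, so AQI = 55.
Sub-indices: O₃→164, PM2.5→233, CO→408, SO₂→33, NO₂→1, PM10→55. Ranked high→low: 408, 233, 164, 55, 33, 1. Second-highest sub-index = 233.

233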